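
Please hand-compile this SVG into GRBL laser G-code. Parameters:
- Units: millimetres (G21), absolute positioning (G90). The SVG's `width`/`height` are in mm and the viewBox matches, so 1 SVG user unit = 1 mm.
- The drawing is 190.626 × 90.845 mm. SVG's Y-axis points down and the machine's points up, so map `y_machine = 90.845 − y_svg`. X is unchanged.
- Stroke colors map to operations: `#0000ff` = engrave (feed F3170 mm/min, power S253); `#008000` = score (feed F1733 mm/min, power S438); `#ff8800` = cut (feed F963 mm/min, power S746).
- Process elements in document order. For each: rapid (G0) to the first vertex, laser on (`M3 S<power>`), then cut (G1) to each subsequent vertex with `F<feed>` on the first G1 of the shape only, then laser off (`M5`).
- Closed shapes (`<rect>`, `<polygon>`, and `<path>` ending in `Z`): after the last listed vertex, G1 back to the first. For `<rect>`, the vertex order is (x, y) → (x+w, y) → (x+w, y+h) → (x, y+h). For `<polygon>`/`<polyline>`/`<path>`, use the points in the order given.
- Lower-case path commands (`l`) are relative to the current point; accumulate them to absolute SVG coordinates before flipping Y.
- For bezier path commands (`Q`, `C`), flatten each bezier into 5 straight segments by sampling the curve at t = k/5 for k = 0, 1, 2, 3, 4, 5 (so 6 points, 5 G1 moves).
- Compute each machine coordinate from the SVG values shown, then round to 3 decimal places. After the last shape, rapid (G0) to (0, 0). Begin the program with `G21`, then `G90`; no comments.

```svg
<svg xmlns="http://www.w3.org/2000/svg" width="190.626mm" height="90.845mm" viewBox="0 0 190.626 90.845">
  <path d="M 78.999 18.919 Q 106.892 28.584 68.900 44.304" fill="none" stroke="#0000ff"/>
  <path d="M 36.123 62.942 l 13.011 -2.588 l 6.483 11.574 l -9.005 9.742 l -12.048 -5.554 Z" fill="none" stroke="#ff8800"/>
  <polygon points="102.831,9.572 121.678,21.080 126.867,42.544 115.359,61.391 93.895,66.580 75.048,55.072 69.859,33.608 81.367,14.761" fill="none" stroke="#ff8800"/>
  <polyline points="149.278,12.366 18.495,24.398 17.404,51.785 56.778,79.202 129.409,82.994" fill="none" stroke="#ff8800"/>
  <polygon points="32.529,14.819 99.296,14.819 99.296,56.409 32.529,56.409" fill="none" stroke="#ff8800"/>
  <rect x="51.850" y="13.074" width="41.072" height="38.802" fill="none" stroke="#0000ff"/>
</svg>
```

viewBox `0 0 190.626 90.845` with mm width/height → 1 unit = 1 mm. Flip: y_m = 90.845 − y_svg.

**Shape 1** — `<path>` quadratic bezier, stroke `#0000ff` → engrave (S253, F3170). Control points (SVG): P0=(78.999,18.919), P1=(106.892,28.584), P2=(68.900,44.304); sampled at t=k/5. Machine vertices: (78.999,71.926) → (87.521,67.818) → (90.772,63.225) → (88.752,58.148) → (81.461,52.587) → (68.900,46.541). Open path.

**Shape 2** — `<path>` regular polygon, stroke `#ff8800` → cut (S746, F963). Machine vertices: (36.123,27.903) → (49.134,30.491) → (55.617,18.917) → (46.612,9.175) → (34.564,14.729) → (36.123,27.903). Closed: final G1 returns to the first vertex.

**Shape 3** — `<polygon>` regular polygon, stroke `#ff8800` → cut (S746, F963). Machine vertices: (102.831,81.273) → (121.678,69.765) → (126.867,48.301) → (115.359,29.454) → (93.895,24.265) → (75.048,35.773) → (69.859,57.237) → (81.367,76.084) → (102.831,81.273). Closed: final G1 returns to the first vertex.

**Shape 4** — `<polyline>` open polyline, stroke `#ff8800` → cut (S746, F963). Machine vertices: (149.278,78.479) → (18.495,66.447) → (17.404,39.060) → (56.778,11.643) → (129.409,7.851). Open path.

**Shape 5** — `<polygon>` rectangle, stroke `#ff8800` → cut (S746, F963). Machine vertices: (32.529,76.026) → (99.296,76.026) → (99.296,34.436) → (32.529,34.436) → (32.529,76.026). Closed: final G1 returns to the first vertex.

**Shape 6** — `<rect>` rectangle, stroke `#0000ff` → engrave (S253, F3170). Machine vertices: (51.850,77.771) → (92.922,77.771) → (92.922,38.969) → (51.850,38.969) → (51.850,77.771). Closed: final G1 returns to the first vertex.

G21
G90
G0 X78.999 Y71.926
M3 S253
G1 X87.521 Y67.818 F3170
G1 X90.772 Y63.225
G1 X88.752 Y58.148
G1 X81.461 Y52.587
G1 X68.900 Y46.541
M5
G0 X36.123 Y27.903
M3 S746
G1 X49.134 Y30.491 F963
G1 X55.617 Y18.917
G1 X46.612 Y9.175
G1 X34.564 Y14.729
G1 X36.123 Y27.903
M5
G0 X102.831 Y81.273
M3 S746
G1 X121.678 Y69.765 F963
G1 X126.867 Y48.301
G1 X115.359 Y29.454
G1 X93.895 Y24.265
G1 X75.048 Y35.773
G1 X69.859 Y57.237
G1 X81.367 Y76.084
G1 X102.831 Y81.273
M5
G0 X149.278 Y78.479
M3 S746
G1 X18.495 Y66.447 F963
G1 X17.404 Y39.060
G1 X56.778 Y11.643
G1 X129.409 Y7.851
M5
G0 X32.529 Y76.026
M3 S746
G1 X99.296 Y76.026 F963
G1 X99.296 Y34.436
G1 X32.529 Y34.436
G1 X32.529 Y76.026
M5
G0 X51.850 Y77.771
M3 S253
G1 X92.922 Y77.771 F3170
G1 X92.922 Y38.969
G1 X51.850 Y38.969
G1 X51.850 Y77.771
M5
G0 X0.000 Y0.000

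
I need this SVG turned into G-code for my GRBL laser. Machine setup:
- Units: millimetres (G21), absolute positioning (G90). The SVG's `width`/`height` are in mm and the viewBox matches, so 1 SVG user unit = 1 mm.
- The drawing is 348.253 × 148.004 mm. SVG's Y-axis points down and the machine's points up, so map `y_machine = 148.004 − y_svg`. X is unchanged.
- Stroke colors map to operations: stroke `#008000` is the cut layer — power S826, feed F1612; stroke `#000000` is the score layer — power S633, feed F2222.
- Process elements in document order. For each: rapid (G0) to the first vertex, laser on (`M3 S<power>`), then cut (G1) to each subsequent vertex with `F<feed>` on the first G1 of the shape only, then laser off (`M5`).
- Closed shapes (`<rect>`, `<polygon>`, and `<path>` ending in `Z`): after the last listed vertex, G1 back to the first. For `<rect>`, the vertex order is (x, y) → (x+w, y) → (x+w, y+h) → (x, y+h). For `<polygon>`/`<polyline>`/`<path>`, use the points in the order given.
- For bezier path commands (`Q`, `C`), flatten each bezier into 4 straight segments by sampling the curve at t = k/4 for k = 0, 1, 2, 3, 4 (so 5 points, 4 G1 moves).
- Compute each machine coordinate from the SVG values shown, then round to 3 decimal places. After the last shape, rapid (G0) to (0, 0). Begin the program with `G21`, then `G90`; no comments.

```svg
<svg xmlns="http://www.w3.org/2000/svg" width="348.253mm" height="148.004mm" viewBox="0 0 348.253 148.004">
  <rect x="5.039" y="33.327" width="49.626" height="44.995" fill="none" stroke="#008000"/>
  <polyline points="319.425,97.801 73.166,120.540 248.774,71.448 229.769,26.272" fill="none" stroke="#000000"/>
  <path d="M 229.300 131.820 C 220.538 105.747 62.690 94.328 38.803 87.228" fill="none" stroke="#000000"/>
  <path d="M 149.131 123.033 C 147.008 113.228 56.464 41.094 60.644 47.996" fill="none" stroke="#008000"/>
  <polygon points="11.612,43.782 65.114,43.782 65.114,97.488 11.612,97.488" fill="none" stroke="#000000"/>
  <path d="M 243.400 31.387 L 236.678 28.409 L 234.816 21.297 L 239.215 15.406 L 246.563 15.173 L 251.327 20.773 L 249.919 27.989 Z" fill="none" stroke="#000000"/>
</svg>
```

1 u = 1 mm; y_m = 148.004 − y.

[1] `<rect>` rectangle, #008000→cut S826 F1612: (5.039,114.677) → (54.665,114.677) → (54.665,69.682) → (5.039,69.682) → (5.039,114.677) (closed)

[2] `<polyline>` open polyline, #000000→score S633 F2222: (319.425,50.203) → (73.166,27.464) → (248.774,76.556) → (229.769,121.732)

[3] `<path>` cubic bezier, #000000→score S633 F2222: (229.300,16.184) → (199.197,33.153) → (139.723,45.595) → (77.413,54.480) → (38.803,60.776)

[4] `<path>` cubic bezier, #008000→cut S826 F1612: (149.131,24.971) → (133.821,41.803) → (102.524,68.755) → (72.408,92.574) → (60.644,100.008)

[5] `<polygon>` rectangle, #000000→score S633 F2222: (11.612,104.222) → (65.114,104.222) → (65.114,50.516) → (11.612,50.516) → (11.612,104.222) (closed)

[6] `<path>` regular polygon, #000000→score S633 F2222: (243.400,116.617) → (236.678,119.595) → (234.816,126.707) → (239.215,132.598) → (246.563,132.831) → (251.327,127.231) → (249.919,120.015) → (243.400,116.617) (closed)

G21
G90
G0 X5.039 Y114.677
M3 S826
G1 X54.665 Y114.677 F1612
G1 X54.665 Y69.682
G1 X5.039 Y69.682
G1 X5.039 Y114.677
M5
G0 X319.425 Y50.203
M3 S633
G1 X73.166 Y27.464 F2222
G1 X248.774 Y76.556
G1 X229.769 Y121.732
M5
G0 X229.300 Y16.184
M3 S633
G1 X199.197 Y33.153 F2222
G1 X139.723 Y45.595
G1 X77.413 Y54.480
G1 X38.803 Y60.776
M5
G0 X149.131 Y24.971
M3 S826
G1 X133.821 Y41.803 F1612
G1 X102.524 Y68.755
G1 X72.408 Y92.574
G1 X60.644 Y100.008
M5
G0 X11.612 Y104.222
M3 S633
G1 X65.114 Y104.222 F2222
G1 X65.114 Y50.516
G1 X11.612 Y50.516
G1 X11.612 Y104.222
M5
G0 X243.400 Y116.617
M3 S633
G1 X236.678 Y119.595 F2222
G1 X234.816 Y126.707
G1 X239.215 Y132.598
G1 X246.563 Y132.831
G1 X251.327 Y127.231
G1 X249.919 Y120.015
G1 X243.400 Y116.617
M5
G0 X0.000 Y0.000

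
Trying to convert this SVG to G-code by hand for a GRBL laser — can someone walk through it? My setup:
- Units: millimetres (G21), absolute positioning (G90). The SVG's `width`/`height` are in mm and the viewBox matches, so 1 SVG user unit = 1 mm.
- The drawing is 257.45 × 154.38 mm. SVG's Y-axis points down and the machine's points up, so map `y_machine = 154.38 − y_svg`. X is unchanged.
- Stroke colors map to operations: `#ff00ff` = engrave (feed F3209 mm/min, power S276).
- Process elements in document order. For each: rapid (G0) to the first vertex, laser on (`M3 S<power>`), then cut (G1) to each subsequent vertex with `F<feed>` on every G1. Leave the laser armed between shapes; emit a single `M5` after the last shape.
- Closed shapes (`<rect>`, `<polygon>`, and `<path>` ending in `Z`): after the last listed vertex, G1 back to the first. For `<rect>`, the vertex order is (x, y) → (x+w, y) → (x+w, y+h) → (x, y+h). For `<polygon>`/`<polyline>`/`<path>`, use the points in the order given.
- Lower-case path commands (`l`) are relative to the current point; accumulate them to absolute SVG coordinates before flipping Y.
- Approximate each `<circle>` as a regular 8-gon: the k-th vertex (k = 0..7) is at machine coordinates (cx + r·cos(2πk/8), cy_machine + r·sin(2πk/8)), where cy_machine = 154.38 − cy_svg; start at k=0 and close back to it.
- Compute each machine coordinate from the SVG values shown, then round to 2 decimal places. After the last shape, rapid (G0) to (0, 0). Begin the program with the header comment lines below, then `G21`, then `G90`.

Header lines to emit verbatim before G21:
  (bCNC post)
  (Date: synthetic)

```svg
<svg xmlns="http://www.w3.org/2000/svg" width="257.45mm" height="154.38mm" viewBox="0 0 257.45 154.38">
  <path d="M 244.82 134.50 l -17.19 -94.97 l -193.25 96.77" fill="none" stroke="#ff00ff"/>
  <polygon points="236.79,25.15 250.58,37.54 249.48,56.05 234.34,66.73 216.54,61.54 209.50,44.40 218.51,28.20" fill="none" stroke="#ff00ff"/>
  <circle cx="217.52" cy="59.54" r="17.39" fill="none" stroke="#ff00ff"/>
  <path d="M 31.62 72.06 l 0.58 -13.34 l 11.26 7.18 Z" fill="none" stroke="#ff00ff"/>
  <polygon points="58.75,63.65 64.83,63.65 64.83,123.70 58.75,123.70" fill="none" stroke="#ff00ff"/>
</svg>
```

viewBox `0 0 257.45 154.38` with mm width/height → 1 unit = 1 mm. Flip: y_m = 154.38 − y_svg.

**Shape 1** — `<path>` open polyline, stroke `#ff00ff` → engrave (S276, F3209). Machine vertices: (244.82,19.88) → (227.63,114.85) → (34.38,18.08). Open path.

**Shape 2** — `<polygon>` regular polygon, stroke `#ff00ff` → engrave (S276, F3209). Machine vertices: (236.79,129.23) → (250.58,116.84) → (249.48,98.33) → (234.34,87.65) → (216.54,92.84) → (209.50,109.98) → (218.51,126.18) → (236.79,129.23). Closed: final G1 returns to the first vertex.

**Shape 3** — `<circle>` circle, stroke `#ff00ff` → engrave (S276, F3209). Machine vertices: (234.91,94.84) → (229.82,107.14) → (217.52,112.23) → (205.22,107.14) → (200.13,94.84) → (205.22,82.54) → (217.52,77.45) → (229.82,82.54) → (234.91,94.84). Closed: final G1 returns to the first vertex.

**Shape 4** — `<path>` regular polygon, stroke `#ff00ff` → engrave (S276, F3209). Machine vertices: (31.62,82.32) → (32.20,95.66) → (43.46,88.48) → (31.62,82.32). Closed: final G1 returns to the first vertex.

**Shape 5** — `<polygon>` rectangle, stroke `#ff00ff` → engrave (S276, F3209). Machine vertices: (58.75,90.73) → (64.83,90.73) → (64.83,30.68) → (58.75,30.68) → (58.75,90.73). Closed: final G1 returns to the first vertex.

(bCNC post)
(Date: synthetic)
G21
G90
G0 X244.82 Y19.88
M3 S276
G1 X227.63 Y114.85 F3209
G1 X34.38 Y18.08 F3209
G0 X236.79 Y129.23
M3 S276
G1 X250.58 Y116.84 F3209
G1 X249.48 Y98.33 F3209
G1 X234.34 Y87.65 F3209
G1 X216.54 Y92.84 F3209
G1 X209.50 Y109.98 F3209
G1 X218.51 Y126.18 F3209
G1 X236.79 Y129.23 F3209
G0 X234.91 Y94.84
M3 S276
G1 X229.82 Y107.14 F3209
G1 X217.52 Y112.23 F3209
G1 X205.22 Y107.14 F3209
G1 X200.13 Y94.84 F3209
G1 X205.22 Y82.54 F3209
G1 X217.52 Y77.45 F3209
G1 X229.82 Y82.54 F3209
G1 X234.91 Y94.84 F3209
G0 X31.62 Y82.32
M3 S276
G1 X32.20 Y95.66 F3209
G1 X43.46 Y88.48 F3209
G1 X31.62 Y82.32 F3209
G0 X58.75 Y90.73
M3 S276
G1 X64.83 Y90.73 F3209
G1 X64.83 Y30.68 F3209
G1 X58.75 Y30.68 F3209
G1 X58.75 Y90.73 F3209
M5
G0 X0.00 Y0.00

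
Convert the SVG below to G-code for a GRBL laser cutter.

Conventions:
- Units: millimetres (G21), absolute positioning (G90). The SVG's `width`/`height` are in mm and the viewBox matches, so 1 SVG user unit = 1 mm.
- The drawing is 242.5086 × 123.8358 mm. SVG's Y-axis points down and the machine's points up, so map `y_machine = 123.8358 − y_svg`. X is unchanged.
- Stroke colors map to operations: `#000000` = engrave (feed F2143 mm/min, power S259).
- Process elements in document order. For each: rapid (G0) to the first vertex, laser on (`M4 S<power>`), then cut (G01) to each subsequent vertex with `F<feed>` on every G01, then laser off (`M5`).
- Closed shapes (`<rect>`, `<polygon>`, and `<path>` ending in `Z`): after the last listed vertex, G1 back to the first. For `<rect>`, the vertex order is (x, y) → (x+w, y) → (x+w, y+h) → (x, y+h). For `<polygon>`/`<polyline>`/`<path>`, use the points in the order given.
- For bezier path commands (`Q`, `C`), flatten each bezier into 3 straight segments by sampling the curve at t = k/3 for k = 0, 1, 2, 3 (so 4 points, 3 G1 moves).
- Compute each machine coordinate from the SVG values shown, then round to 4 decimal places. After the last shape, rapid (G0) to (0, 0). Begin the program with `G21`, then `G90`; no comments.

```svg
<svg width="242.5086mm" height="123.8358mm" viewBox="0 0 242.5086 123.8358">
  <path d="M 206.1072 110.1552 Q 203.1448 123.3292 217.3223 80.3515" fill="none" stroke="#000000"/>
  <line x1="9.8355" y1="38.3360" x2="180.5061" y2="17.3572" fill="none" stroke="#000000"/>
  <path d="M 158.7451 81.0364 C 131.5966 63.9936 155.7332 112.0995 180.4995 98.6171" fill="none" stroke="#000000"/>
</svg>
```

G21
G90
G0 X206.1072 Y13.6806
M4 S259
G01 X206.0367 Y11.1370 F2143
G01 X209.7751 Y21.0716 F2143
G01 X217.3223 Y43.4843 F2143
M5
G0 X9.8355 Y85.4998
M4 S259
G01 X180.5061 Y106.4786 F2143
M5
G0 X158.7451 Y42.7994
M4 S259
G01 X146.8155 Y42.8199 F2143
G01 X157.8192 Y27.5718 F2143
G01 X180.4995 Y25.2187 F2143
M5
G0 X0.0000 Y0.0000

viewBox `0 0 242.5086 123.8358` with mm width/height → 1 unit = 1 mm. Flip: y_m = 123.8358 − y_svg.

**Shape 1** — `<path>` quadratic bezier, stroke `#000000` → engrave (S259, F2143). Control points (SVG): P0=(206.1072,110.1552), P1=(203.1448,123.3292), P2=(217.3223,80.3515); sampled at t=k/3. Machine vertices: (206.1072,13.6806) → (206.0367,11.1370) → (209.7751,21.0716) → (217.3223,43.4843). Open path.

**Shape 2** — `<line>` line segment, stroke `#000000` → engrave (S259, F2143). Machine vertices: (9.8355,85.4998) → (180.5061,106.4786). Open path.

**Shape 3** — `<path>` cubic bezier, stroke `#000000` → engrave (S259, F2143). Control points (SVG): P0=(158.7451,81.0364), P1=(131.5966,63.9936), P2=(155.7332,112.0995), P3=(180.4995,98.6171); sampled at t=k/3. Machine vertices: (158.7451,42.7994) → (146.8155,42.8199) → (157.8192,27.5718) → (180.4995,25.2187). Open path.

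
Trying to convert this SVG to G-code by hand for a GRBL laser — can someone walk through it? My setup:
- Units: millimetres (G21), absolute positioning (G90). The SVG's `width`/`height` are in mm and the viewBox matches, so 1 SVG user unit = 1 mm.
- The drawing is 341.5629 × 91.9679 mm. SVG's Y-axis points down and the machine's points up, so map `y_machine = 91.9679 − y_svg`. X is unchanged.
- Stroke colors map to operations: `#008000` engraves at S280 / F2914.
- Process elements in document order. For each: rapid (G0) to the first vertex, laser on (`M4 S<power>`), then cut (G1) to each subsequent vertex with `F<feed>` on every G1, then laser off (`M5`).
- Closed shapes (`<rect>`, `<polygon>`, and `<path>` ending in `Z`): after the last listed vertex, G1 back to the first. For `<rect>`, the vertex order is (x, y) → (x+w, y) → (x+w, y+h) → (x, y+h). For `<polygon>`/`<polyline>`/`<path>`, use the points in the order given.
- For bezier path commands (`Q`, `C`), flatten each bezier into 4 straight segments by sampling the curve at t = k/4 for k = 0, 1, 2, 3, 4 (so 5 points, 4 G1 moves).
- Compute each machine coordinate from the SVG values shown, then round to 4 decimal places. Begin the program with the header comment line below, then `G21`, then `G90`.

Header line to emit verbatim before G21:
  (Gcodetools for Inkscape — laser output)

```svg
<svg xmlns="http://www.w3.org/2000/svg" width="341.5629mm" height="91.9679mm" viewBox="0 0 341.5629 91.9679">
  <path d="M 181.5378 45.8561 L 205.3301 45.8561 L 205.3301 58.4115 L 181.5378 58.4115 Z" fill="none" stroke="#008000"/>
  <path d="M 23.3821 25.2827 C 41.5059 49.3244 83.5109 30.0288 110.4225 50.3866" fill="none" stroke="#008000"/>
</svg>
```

(Gcodetools for Inkscape — laser output)
G21
G90
G0 X181.5378 Y46.1118
M4 S280
G1 X205.3301 Y46.1118 F2914
G1 X205.3301 Y33.5564 F2914
G1 X181.5378 Y33.5564 F2914
G1 X181.5378 Y46.1118 F2914
M5
G0 X23.3821 Y66.6852
M4 S280
G1 X40.8437 Y55.4829 F2914
G1 X63.6069 Y52.7518 F2914
G1 X88.0178 Y50.7114 F2914
G1 X110.4225 Y41.5813 F2914
M5

Since the viewBox matches the mm dimensions, user units are millimetres directly. The only transform is the Y-flip y_m = 91.9679 − y_svg.

Shape 1 is a rectangle drawn with `<path>`. Its stroke #008000 means engrave at S280, F2914. After flipping Y the toolpath is (181.5378,46.1118) → (205.3301,46.1118) → (205.3301,33.5564) → (181.5378,33.5564) → (181.5378,46.1118), returning to the start.

Shape 2 is a cubic bezier drawn with `<path>`. Its stroke #008000 means engrave at S280, F2914. After flipping Y the toolpath is (23.3821,66.6852) → (40.8437,55.4829) → (63.6069,52.7518) → (88.0178,50.7114) → (110.4225,41.5813).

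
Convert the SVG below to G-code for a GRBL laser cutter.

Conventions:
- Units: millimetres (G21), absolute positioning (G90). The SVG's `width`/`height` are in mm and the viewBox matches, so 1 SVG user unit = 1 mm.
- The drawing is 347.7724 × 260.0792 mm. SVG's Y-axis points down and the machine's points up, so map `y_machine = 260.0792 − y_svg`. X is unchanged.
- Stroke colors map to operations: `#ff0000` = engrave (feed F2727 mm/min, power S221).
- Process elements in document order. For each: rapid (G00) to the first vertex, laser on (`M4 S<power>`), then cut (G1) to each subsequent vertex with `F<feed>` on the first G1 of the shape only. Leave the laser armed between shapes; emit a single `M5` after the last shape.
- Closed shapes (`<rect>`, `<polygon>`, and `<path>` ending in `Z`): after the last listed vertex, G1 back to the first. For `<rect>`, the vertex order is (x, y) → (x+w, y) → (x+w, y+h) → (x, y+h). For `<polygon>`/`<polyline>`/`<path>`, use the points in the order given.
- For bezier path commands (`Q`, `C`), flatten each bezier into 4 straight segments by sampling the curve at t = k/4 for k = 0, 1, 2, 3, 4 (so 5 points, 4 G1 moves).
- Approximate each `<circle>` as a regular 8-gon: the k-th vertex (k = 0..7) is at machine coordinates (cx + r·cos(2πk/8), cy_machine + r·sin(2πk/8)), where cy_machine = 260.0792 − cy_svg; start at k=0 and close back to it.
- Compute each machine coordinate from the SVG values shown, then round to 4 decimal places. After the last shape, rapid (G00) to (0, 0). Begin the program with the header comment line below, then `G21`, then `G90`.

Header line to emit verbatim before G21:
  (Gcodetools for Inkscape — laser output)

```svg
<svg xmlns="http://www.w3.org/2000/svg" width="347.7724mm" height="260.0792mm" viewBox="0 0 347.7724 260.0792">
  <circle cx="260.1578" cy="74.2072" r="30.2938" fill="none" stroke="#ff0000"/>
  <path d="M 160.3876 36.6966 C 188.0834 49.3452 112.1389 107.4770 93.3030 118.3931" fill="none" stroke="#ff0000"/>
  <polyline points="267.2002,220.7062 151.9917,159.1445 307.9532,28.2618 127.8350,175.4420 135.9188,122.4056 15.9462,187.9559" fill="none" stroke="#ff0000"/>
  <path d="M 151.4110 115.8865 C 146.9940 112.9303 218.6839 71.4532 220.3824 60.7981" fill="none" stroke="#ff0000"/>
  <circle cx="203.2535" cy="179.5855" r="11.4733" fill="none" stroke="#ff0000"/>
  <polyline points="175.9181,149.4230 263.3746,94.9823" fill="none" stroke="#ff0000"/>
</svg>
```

(Gcodetools for Inkscape — laser output)
G21
G90
G00 X290.4516 Y185.8720
M4 S221
G1 X281.5788 Y207.2930 F2727
G1 X260.1578 Y216.1658
G1 X238.7368 Y207.2930
G1 X229.8640 Y185.8720
G1 X238.7368 Y164.4510
G1 X260.1578 Y155.5782
G1 X281.5788 Y164.4510
G1 X290.4516 Y185.8720
G00 X160.3876 Y223.3826
M4 S221
G1 X164.2386 Y206.8165 F2727
G1 X144.2947 Y181.8847
G1 X115.6261 Y157.2777
G1 X93.3030 Y141.6861
G00 X267.2002 Y39.3730
M4 S221
G1 X151.9917 Y100.9347 F2727
G1 X307.9532 Y231.8174
G1 X127.8350 Y84.6372
G1 X135.9188 Y137.6736
G1 X15.9462 Y72.1233
G00 X151.4110 Y144.1927
M4 S221
G1 X160.0855 Y152.5490 F2727
G1 X183.6034 Y168.8498
G1 X208.2679 Y186.5941
G1 X220.3824 Y199.2811
G00 X214.7268 Y80.4937
M4 S221
G1 X211.3663 Y88.6065 F2727
G1 X203.2535 Y91.9670
G1 X195.1407 Y88.6065
G1 X191.7802 Y80.4937
G1 X195.1407 Y72.3809
G1 X203.2535 Y69.0204
G1 X211.3663 Y72.3809
G1 X214.7268 Y80.4937
G00 X175.9181 Y110.6562
M4 S221
G1 X263.3746 Y165.0969 F2727
M5
G00 X0.0000 Y0.0000

viewBox `0 0 347.7724 260.0792` with mm width/height → 1 unit = 1 mm. Flip: y_m = 260.0792 − y_svg.

**Shape 1** — `<circle>` circle, stroke `#ff0000` → engrave (S221, F2727). Machine vertices: (290.4516,185.8720) → (281.5788,207.2930) → (260.1578,216.1658) → (238.7368,207.2930) → (229.8640,185.8720) → (238.7368,164.4510) → (260.1578,155.5782) → (281.5788,164.4510) → (290.4516,185.8720). Closed: final G1 returns to the first vertex.

**Shape 2** — `<path>` cubic bezier, stroke `#ff0000` → engrave (S221, F2727). Control points (SVG): P0=(160.3876,36.6966), P1=(188.0834,49.3452), P2=(112.1389,107.4770), P3=(93.3030,118.3931); sampled at t=k/4. Machine vertices: (160.3876,223.3826) → (164.2386,206.8165) → (144.2947,181.8847) → (115.6261,157.2777) → (93.3030,141.6861). Open path.

**Shape 3** — `<polyline>` open polyline, stroke `#ff0000` → engrave (S221, F2727). Machine vertices: (267.2002,39.3730) → (151.9917,100.9347) → (307.9532,231.8174) → (127.8350,84.6372) → (135.9188,137.6736) → (15.9462,72.1233). Open path.

**Shape 4** — `<path>` cubic bezier, stroke `#ff0000` → engrave (S221, F2727). Control points (SVG): P0=(151.4110,115.8865), P1=(146.9940,112.9303), P2=(218.6839,71.4532), P3=(220.3824,60.7981); sampled at t=k/4. Machine vertices: (151.4110,144.1927) → (160.0855,152.5490) → (183.6034,168.8498) → (208.2679,186.5941) → (220.3824,199.2811). Open path.

**Shape 5** — `<circle>` circle, stroke `#ff0000` → engrave (S221, F2727). Machine vertices: (214.7268,80.4937) → (211.3663,88.6065) → (203.2535,91.9670) → (195.1407,88.6065) → (191.7802,80.4937) → (195.1407,72.3809) → (203.2535,69.0204) → (211.3663,72.3809) → (214.7268,80.4937). Closed: final G1 returns to the first vertex.

**Shape 6** — `<polyline>` line segment, stroke `#ff0000` → engrave (S221, F2727). Machine vertices: (175.9181,110.6562) → (263.3746,165.0969). Open path.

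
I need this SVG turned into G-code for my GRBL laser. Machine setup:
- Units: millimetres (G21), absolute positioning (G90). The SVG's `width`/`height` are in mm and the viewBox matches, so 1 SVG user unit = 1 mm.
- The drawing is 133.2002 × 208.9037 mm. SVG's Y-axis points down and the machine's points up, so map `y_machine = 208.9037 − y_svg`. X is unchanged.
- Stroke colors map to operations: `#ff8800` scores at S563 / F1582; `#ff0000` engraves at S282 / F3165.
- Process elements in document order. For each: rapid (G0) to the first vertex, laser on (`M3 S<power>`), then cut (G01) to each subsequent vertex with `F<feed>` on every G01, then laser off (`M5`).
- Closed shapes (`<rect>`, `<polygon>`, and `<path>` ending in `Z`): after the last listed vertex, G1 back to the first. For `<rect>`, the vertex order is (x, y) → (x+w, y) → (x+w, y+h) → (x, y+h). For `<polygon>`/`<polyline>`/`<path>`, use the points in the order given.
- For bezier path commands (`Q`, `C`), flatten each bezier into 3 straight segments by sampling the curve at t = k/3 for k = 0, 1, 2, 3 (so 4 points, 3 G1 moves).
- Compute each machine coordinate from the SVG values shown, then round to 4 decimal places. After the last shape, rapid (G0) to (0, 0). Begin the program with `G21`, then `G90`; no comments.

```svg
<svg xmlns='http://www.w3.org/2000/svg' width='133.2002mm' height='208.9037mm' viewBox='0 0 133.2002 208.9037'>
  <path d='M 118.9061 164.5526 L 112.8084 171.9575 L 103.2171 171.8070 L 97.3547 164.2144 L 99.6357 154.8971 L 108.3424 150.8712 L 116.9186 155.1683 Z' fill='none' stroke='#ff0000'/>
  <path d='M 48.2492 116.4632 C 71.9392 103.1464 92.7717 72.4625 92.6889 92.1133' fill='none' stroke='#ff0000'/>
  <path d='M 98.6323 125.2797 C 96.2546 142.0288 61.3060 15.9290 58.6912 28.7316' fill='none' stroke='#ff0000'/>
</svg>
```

G21
G90
G0 X118.9061 Y44.3511
M3 S282
G01 X112.8084 Y36.9462 F3165
G01 X103.2171 Y37.0967 F3165
G01 X97.3547 Y44.6893 F3165
G01 X99.6357 Y54.0066 F3165
G01 X108.3424 Y58.0325 F3165
G01 X116.9186 Y53.7354 F3165
G01 X118.9061 Y44.3511 F3165
M5
G0 X48.2492 Y92.4405
M3 S282
G01 X70.3179 Y109.0389 F3165
G01 X86.4687 Y122.1704 F3165
G01 X92.6889 Y116.7904 F3165
M5
G0 X98.6323 Y83.6240
M3 S282
G01 X87.8015 Y104.0560 F3165
G01 X69.6801 Y157.1091 F3165
G01 X58.6912 Y180.1721 F3165
M5
G0 X0.0000 Y0.0000

1 u = 1 mm; y_m = 208.9037 − y.

[1] `<path>` regular polygon, #ff0000→engrave S282 F3165: (118.9061,44.3511) → (112.8084,36.9462) → (103.2171,37.0967) → (97.3547,44.6893) → (99.6357,54.0066) → (108.3424,58.0325) → (116.9186,53.7354) → (118.9061,44.3511) (closed)

[2] `<path>` cubic bezier, #ff0000→engrave S282 F3165: (48.2492,92.4405) → (70.3179,109.0389) → (86.4687,122.1704) → (92.6889,116.7904)

[3] `<path>` cubic bezier, #ff0000→engrave S282 F3165: (98.6323,83.6240) → (87.8015,104.0560) → (69.6801,157.1091) → (58.6912,180.1721)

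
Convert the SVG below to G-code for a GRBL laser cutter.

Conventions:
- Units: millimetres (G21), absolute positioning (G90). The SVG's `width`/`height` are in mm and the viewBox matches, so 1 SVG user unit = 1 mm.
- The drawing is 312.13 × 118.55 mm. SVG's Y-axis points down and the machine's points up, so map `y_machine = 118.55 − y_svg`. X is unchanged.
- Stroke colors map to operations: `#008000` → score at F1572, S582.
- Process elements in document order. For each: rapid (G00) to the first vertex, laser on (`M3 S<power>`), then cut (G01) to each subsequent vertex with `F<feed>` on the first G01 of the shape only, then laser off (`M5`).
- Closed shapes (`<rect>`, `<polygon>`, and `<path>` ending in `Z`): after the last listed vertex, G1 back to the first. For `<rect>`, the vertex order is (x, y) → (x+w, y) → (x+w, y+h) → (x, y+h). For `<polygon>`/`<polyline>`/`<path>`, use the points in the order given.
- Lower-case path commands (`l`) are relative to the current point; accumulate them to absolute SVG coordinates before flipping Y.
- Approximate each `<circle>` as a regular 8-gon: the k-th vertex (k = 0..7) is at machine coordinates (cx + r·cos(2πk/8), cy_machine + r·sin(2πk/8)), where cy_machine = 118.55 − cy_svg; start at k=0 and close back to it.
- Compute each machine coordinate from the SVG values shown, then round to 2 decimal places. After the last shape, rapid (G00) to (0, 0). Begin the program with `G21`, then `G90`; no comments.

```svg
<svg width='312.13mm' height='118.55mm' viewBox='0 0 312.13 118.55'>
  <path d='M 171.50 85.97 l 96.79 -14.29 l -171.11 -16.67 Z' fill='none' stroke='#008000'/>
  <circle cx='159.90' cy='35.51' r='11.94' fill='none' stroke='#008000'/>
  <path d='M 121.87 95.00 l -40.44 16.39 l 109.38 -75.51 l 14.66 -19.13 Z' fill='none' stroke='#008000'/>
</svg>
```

1 u = 1 mm; y_m = 118.55 − y.

[1] `<path>` closed polygon, #008000→score S582 F1572: (171.50,32.58) → (268.29,46.87) → (97.18,63.54) → (171.50,32.58) (closed)

[2] `<circle>` circle, #008000→score S582 F1572: (171.84,83.04) → (168.34,91.48) → (159.90,94.98) → (151.46,91.48) → (147.96,83.04) → (151.46,74.60) → (159.90,71.10) → (168.34,74.60) → (171.84,83.04) (closed)

[3] `<path>` closed polygon, #008000→score S582 F1572: (121.87,23.55) → (81.43,7.16) → (190.81,82.67) → (205.47,101.80) → (121.87,23.55) (closed)

G21
G90
G00 X171.50 Y32.58
M3 S582
G01 X268.29 Y46.87 F1572
G01 X97.18 Y63.54
G01 X171.50 Y32.58
M5
G00 X171.84 Y83.04
M3 S582
G01 X168.34 Y91.48 F1572
G01 X159.90 Y94.98
G01 X151.46 Y91.48
G01 X147.96 Y83.04
G01 X151.46 Y74.60
G01 X159.90 Y71.10
G01 X168.34 Y74.60
G01 X171.84 Y83.04
M5
G00 X121.87 Y23.55
M3 S582
G01 X81.43 Y7.16 F1572
G01 X190.81 Y82.67
G01 X205.47 Y101.80
G01 X121.87 Y23.55
M5
G00 X0.00 Y0.00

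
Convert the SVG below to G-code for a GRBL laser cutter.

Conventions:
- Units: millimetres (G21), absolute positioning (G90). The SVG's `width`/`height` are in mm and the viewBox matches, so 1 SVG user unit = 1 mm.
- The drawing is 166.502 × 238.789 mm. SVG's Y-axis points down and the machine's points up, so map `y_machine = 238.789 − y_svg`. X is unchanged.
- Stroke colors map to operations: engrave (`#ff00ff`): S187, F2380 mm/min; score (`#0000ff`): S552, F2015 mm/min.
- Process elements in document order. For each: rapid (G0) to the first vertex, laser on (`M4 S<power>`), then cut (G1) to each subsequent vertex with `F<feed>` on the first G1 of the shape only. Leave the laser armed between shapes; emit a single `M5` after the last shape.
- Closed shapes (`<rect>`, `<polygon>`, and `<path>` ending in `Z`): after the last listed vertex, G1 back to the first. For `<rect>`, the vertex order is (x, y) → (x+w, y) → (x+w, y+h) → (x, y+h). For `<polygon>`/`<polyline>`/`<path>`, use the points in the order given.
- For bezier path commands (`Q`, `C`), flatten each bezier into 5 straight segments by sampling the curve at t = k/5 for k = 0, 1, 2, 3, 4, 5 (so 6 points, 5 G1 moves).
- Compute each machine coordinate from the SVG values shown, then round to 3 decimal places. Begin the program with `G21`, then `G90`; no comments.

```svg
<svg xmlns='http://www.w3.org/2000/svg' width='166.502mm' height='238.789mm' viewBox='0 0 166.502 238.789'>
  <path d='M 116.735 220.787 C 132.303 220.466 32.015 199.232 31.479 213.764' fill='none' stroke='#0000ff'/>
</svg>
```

viewBox `0 0 166.502 238.789` with mm width/height → 1 unit = 1 mm. Flip: y_m = 238.789 − y_svg.

**Shape 1** — `<path>` cubic bezier, stroke `#0000ff` → score (S552, F2015). Control points (SVG): P0=(116.735,220.787), P1=(132.303,220.466), P2=(32.015,199.232), P3=(31.479,213.764); sampled at t=k/5. Machine vertices: (116.735,18.002) → (113.898,20.251) → (93.605,24.798) → (66.204,28.923) → (42.046,29.906) → (31.479,25.025). Open path.

G21
G90
G0 X116.735 Y18.002
M4 S552
G1 X113.898 Y20.251 F2015
G1 X93.605 Y24.798
G1 X66.204 Y28.923
G1 X42.046 Y29.906
G1 X31.479 Y25.025
M5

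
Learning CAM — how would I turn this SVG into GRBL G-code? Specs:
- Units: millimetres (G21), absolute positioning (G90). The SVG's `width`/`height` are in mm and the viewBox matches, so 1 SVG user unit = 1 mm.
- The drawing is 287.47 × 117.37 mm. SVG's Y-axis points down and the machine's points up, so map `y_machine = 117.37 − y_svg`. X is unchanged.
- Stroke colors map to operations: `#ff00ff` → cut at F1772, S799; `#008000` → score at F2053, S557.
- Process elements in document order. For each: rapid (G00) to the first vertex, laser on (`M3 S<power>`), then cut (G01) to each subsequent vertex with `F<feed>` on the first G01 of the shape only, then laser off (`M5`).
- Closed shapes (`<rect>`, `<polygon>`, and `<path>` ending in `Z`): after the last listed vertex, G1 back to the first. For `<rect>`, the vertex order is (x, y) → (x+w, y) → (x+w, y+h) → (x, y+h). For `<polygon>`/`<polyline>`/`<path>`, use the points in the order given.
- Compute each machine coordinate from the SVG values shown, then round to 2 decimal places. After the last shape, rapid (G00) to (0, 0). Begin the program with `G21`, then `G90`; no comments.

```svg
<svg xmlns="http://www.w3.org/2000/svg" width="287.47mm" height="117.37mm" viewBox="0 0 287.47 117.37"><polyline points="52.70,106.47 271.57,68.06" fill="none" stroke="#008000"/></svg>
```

viewBox `0 0 287.47 117.37` with mm width/height → 1 unit = 1 mm. Flip: y_m = 117.37 − y_svg.

**Shape 1** — `<polyline>` line segment, stroke `#008000` → score (S557, F2053). Machine vertices: (52.70,10.90) → (271.57,49.31). Open path.

G21
G90
G00 X52.70 Y10.90
M3 S557
G01 X271.57 Y49.31 F2053
M5
G00 X0.00 Y0.00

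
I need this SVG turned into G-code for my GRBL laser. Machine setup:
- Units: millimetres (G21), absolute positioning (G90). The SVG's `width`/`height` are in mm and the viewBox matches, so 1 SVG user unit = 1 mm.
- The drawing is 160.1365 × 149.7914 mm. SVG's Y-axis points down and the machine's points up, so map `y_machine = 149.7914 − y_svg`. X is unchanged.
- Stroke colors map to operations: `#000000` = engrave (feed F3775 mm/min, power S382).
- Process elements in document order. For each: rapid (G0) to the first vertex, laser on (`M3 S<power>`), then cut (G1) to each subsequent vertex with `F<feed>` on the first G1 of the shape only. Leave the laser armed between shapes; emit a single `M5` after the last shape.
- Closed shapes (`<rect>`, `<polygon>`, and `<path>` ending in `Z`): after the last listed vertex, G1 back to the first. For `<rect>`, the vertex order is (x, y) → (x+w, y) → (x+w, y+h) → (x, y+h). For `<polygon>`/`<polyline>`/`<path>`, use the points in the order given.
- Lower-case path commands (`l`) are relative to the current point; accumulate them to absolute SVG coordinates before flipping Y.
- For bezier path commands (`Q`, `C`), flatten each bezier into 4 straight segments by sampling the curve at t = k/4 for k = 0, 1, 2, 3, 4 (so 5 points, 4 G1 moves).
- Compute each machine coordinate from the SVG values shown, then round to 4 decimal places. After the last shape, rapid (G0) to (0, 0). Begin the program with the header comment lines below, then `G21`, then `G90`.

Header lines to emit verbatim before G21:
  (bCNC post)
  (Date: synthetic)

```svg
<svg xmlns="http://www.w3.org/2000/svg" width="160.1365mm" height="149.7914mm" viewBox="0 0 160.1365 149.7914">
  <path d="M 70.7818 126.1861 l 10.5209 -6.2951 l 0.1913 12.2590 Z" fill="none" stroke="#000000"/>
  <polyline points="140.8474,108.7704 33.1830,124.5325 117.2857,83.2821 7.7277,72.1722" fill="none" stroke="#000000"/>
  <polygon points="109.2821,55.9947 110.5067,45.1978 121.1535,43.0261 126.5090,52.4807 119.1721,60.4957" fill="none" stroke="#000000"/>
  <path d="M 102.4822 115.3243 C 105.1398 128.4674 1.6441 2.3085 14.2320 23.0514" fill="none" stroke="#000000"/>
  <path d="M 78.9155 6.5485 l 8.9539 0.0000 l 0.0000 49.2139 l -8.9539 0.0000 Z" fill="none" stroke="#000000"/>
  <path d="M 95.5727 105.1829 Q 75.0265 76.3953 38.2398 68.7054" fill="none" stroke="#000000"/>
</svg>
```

(bCNC post)
(Date: synthetic)
G21
G90
G0 X70.7818 Y23.6053
M3 S382
G1 X81.3027 Y29.9004 F3775
G1 X81.4940 Y17.6414
G1 X70.7818 Y23.6053
G0 X140.8474 Y41.0210
M3 S382
G1 X33.1830 Y25.2589 F3775
G1 X117.2857 Y66.5093
G1 X7.7277 Y77.6192
G0 X109.2821 Y93.7967
M3 S382
G1 X110.5067 Y104.5936 F3775
G1 X121.1535 Y106.7653
G1 X126.5090 Y97.3107
G1 X119.1721 Y89.2957
G1 X109.2821 Y93.7967
G0 X102.4822 Y34.4671
M3 S382
G1 X88.0441 Y46.2570 F3775
G1 X54.6332 Y83.4535
G1 X23.0843 Y119.2250
G1 X14.2320 Y126.7400
G0 X78.9155 Y143.2429
M3 S382
G1 X87.8694 Y143.2429 F3775
G1 X87.8694 Y94.0290
G1 X78.9155 Y94.0290
G1 X78.9155 Y143.2429
G0 X95.5727 Y44.6085
M3 S382
G1 X84.2846 Y57.6837 F3775
G1 X70.9664 Y68.1217
G1 X55.6181 Y75.9224
G1 X38.2398 Y81.0860
M5
G0 X0.0000 Y0.0000

Since the viewBox matches the mm dimensions, user units are millimetres directly. The only transform is the Y-flip y_m = 149.7914 − y_svg.

Shape 1 is a regular polygon drawn with `<path>`. Its stroke #000000 means engrave at S382, F3775. After flipping Y the toolpath is (70.7818,23.6053) → (81.3027,29.9004) → (81.4940,17.6414) → (70.7818,23.6053), returning to the start.

Shape 2 is a open polyline drawn with `<polyline>`. Its stroke #000000 means engrave at S382, F3775. After flipping Y the toolpath is (140.8474,41.0210) → (33.1830,25.2589) → (117.2857,66.5093) → (7.7277,77.6192).

Shape 3 is a regular polygon drawn with `<polygon>`. Its stroke #000000 means engrave at S382, F3775. After flipping Y the toolpath is (109.2821,93.7967) → (110.5067,104.5936) → (121.1535,106.7653) → (126.5090,97.3107) → (119.1721,89.2957) → (109.2821,93.7967), returning to the start.

Shape 4 is a cubic bezier drawn with `<path>`. Its stroke #000000 means engrave at S382, F3775. After flipping Y the toolpath is (102.4822,34.4671) → (88.0441,46.2570) → (54.6332,83.4535) → (23.0843,119.2250) → (14.2320,126.7400).

Shape 5 is a rectangle drawn with `<path>`. Its stroke #000000 means engrave at S382, F3775. After flipping Y the toolpath is (78.9155,143.2429) → (87.8694,143.2429) → (87.8694,94.0290) → (78.9155,94.0290) → (78.9155,143.2429), returning to the start.

Shape 6 is a quadratic bezier drawn with `<path>`. Its stroke #000000 means engrave at S382, F3775. After flipping Y the toolpath is (95.5727,44.6085) → (84.2846,57.6837) → (70.9664,68.1217) → (55.6181,75.9224) → (38.2398,81.0860).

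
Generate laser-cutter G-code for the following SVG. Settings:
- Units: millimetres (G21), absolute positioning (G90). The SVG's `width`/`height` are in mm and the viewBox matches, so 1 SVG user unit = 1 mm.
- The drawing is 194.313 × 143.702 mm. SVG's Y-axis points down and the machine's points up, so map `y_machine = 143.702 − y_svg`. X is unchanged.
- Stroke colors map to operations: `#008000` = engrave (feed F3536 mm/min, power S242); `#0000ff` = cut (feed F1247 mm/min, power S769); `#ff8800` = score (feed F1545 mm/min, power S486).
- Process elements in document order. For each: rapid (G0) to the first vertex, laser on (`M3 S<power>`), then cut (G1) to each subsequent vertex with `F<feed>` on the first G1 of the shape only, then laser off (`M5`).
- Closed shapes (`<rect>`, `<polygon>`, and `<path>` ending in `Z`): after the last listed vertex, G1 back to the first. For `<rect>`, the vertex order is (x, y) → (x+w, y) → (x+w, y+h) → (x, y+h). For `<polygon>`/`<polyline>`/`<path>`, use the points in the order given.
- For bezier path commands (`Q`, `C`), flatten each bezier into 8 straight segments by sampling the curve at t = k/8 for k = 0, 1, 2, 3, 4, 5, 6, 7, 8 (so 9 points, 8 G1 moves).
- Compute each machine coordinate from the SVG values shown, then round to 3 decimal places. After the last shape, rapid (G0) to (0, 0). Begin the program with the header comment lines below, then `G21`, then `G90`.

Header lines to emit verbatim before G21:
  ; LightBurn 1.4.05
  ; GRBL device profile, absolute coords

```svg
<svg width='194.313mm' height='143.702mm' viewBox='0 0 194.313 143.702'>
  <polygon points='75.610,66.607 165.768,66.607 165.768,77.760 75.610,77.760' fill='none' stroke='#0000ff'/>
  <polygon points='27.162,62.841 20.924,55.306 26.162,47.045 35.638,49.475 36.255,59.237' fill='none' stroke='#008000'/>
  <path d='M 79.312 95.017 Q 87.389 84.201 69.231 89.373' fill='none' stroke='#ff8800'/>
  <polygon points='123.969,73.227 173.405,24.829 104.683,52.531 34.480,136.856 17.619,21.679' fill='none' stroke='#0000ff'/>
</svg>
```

; LightBurn 1.4.05
; GRBL device profile, absolute coords
G21
G90
G0 X75.610 Y77.095
M3 S769
G1 X165.768 Y77.095 F1247
G1 X165.768 Y65.942
G1 X75.610 Y65.942
G1 X75.610 Y77.095
M5
G0 X27.162 Y80.861
M3 S242
G1 X20.924 Y88.396 F3536
G1 X26.162 Y96.657
G1 X35.638 Y94.227
G1 X36.255 Y84.465
G1 X27.162 Y80.861
M5
G0 X79.312 Y48.685
M3 S486
G1 X80.921 Y51.139 F1545
G1 X81.711 Y53.094
G1 X81.680 Y54.549
G1 X80.830 Y55.504
G1 X79.160 Y55.960
G1 X76.670 Y55.916
G1 X73.361 Y55.372
G1 X69.231 Y54.329
M5
G0 X123.969 Y70.475
M3 S769
G1 X173.405 Y118.873 F1247
G1 X104.683 Y91.171
G1 X34.480 Y6.846
G1 X17.619 Y122.023
G1 X123.969 Y70.475
M5
G0 X0.000 Y0.000

1 u = 1 mm; y_m = 143.702 − y.

[1] `<polygon>` rectangle, #0000ff→cut S769 F1247: (75.610,77.095) → (165.768,77.095) → (165.768,65.942) → (75.610,65.942) → (75.610,77.095) (closed)

[2] `<polygon>` regular polygon, #008000→engrave S242 F3536: (27.162,80.861) → (20.924,88.396) → (26.162,96.657) → (35.638,94.227) → (36.255,84.465) → (27.162,80.861) (closed)

[3] `<path>` quadratic bezier, #ff8800→score S486 F1545: (79.312,48.685) → (80.921,51.139) → (81.711,53.094) → (81.680,54.549) → (80.830,55.504) → (79.160,55.960) → (76.670,55.916) → (73.361,55.372) → (69.231,54.329)

[4] `<polygon>` closed polygon, #0000ff→cut S769 F1247: (123.969,70.475) → (173.405,118.873) → (104.683,91.171) → (34.480,6.846) → (17.619,122.023) → (123.969,70.475) (closed)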